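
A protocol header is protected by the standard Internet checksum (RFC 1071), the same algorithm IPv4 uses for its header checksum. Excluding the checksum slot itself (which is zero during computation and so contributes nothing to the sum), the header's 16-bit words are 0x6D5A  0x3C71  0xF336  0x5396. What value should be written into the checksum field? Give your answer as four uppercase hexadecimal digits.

0F67

One's-complement addition (fold any carry out of bit 15 back into bit 0):
  0x6D5A + 0x3C71 = 0x0A9CB
  0xA9CB + 0xF336 = 0x19D01 → wrap carry → 0x9D02
  0x9D02 + 0x5396 = 0x0F098
One's-complement sum = 0xF098.
Checksum = ~0xF098 & 0xFFFF = 0x0F67.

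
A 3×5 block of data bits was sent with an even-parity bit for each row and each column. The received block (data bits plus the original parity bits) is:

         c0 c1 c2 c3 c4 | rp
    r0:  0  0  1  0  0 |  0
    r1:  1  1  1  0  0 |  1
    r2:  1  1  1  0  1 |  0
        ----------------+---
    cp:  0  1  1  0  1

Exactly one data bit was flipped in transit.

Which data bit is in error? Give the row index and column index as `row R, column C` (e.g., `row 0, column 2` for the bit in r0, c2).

row 0, column 1

Recompute each row's even parity and compare to rp:
  r0: data parity 1, sent rp 0 → mismatch
  r1: data parity 1, sent rp 1 → ok
  r2: data parity 0, sent rp 0 → ok
Recompute each column's even parity and compare to cp:
  c0: data parity 0, sent cp 0 → ok
  c1: data parity 0, sent cp 1 → mismatch
  c2: data parity 1, sent cp 1 → ok
  c3: data parity 0, sent cp 0 → ok
  c4: data parity 1, sent cp 1 → ok
Exactly one row (r0) and one column (c1) fail → the flipped bit is at their intersection.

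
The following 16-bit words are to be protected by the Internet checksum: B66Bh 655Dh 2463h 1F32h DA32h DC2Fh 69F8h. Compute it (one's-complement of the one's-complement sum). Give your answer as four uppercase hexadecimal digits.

One's-complement addition (fold any carry out of bit 15 back into bit 0):
  0xB66B + 0x655D = 0x11BC8 → wrap carry → 0x1BC9
  0x1BC9 + 0x2463 = 0x0402C
  0x402C + 0x1F32 = 0x05F5E
  0x5F5E + 0xDA32 = 0x13990 → wrap carry → 0x3991
  0x3991 + 0xDC2F = 0x115C0 → wrap carry → 0x15C1
  0x15C1 + 0x69F8 = 0x07FB9
One's-complement sum = 0x7FB9.
Checksum = ~0x7FB9 & 0xFFFF = 0x8046.

8046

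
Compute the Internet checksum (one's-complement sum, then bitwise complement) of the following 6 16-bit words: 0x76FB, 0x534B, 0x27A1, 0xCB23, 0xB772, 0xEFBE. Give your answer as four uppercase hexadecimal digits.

One's-complement addition (fold any carry out of bit 15 back into bit 0):
  0x76FB + 0x534B = 0x0CA46
  0xCA46 + 0x27A1 = 0x0F1E7
  0xF1E7 + 0xCB23 = 0x1BD0A → wrap carry → 0xBD0B
  0xBD0B + 0xB772 = 0x1747D → wrap carry → 0x747E
  0x747E + 0xEFBE = 0x1643C → wrap carry → 0x643D
One's-complement sum = 0x643D.
Checksum = ~0x643D & 0xFFFF = 0x9BC2.

9BC2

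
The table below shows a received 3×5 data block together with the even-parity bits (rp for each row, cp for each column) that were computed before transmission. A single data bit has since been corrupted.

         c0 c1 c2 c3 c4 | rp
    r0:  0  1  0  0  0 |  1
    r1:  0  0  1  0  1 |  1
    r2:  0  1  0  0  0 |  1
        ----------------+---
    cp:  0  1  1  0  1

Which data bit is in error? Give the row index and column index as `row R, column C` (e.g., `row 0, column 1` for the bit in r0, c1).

row 1, column 1

Recompute each row's even parity and compare to rp:
  r0: data parity 1, sent rp 1 → ok
  r1: data parity 0, sent rp 1 → mismatch
  r2: data parity 1, sent rp 1 → ok
Recompute each column's even parity and compare to cp:
  c0: data parity 0, sent cp 0 → ok
  c1: data parity 0, sent cp 1 → mismatch
  c2: data parity 1, sent cp 1 → ok
  c3: data parity 0, sent cp 0 → ok
  c4: data parity 1, sent cp 1 → ok
Exactly one row (r1) and one column (c1) fail → the flipped bit is at their intersection.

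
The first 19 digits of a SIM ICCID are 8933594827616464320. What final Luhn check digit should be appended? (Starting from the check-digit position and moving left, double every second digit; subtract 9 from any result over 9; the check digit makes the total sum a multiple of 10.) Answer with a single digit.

2

Partial digits right→left: 0 2 3 4 6 4 6 1 6 7 2 8 4 9 5 3 3 9 8
Double every second digit counting from the check-digit position (so the 1st, 3rd, 5th, ... of the partial from the right).
  doubled (with −9 where >9): 0 6 3 3 3 4 8 1 6 7 → sum 41
  kept as-is: 2 4 4 1 7 8 9 3 9 → sum 47
Total = 41 + 47 = 88.
Check digit = (10 − (88 mod 10)) mod 10 = 2.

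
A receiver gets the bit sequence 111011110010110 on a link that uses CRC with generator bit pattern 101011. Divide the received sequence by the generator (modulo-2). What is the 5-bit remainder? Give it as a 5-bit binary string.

00000

Modulo-2 division of 111011110010110 by 101011:
  pos 0: 111011 XOR 101011 = 010000
  pos 1: 100001 XOR 101011 = 001010
  pos 3: 101010 XOR 101011 = 000001
  pos 8: 101011 XOR 101011 = 000000
Remainder = 00000 (zero — the frame passes the CRC check).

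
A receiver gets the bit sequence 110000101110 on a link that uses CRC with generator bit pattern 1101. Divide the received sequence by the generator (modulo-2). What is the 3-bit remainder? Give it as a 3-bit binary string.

010

Modulo-2 division of 110000101110 by 1101:
  pos 0: 1100 XOR 1101 = 0001
  pos 3: 1001 XOR 1101 = 0100
  pos 4: 1000 XOR 1101 = 0101
  pos 5: 1011 XOR 1101 = 0110
  pos 6: 1101 XOR 1101 = 0000
Remainder = 010 (nonzero — an error is detected).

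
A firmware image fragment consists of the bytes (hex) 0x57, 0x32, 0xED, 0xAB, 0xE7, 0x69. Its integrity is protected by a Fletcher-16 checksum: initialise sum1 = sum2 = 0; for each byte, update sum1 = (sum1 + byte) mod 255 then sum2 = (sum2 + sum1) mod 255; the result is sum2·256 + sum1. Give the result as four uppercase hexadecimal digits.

Running sums (mod 255):
  after byte 0 (0x57): sum1=87, sum2=87
  after byte 1 (0x32): sum1=137, sum2=224
  after byte 2 (0xED): sum1=119, sum2=88
  after byte 3 (0xAB): sum1=35, sum2=123
  after byte 4 (0xE7): sum1=11, sum2=134
  after byte 5 (0x69): sum1=116, sum2=250
Checksum = sum2·256 + sum1 = 250·256 + 116 = 64116 = 0xFA74.

FA74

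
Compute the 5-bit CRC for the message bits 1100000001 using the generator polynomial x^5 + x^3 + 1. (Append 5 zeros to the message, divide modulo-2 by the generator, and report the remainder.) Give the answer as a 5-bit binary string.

11111

Append 5 zeros: 110000000100000. Divide by 101001 (XOR where the leading bit is 1):
  pos 0: 110000 XOR 101001 = 011001
  pos 1: 110010 XOR 101001 = 011011
  pos 2: 110110 XOR 101001 = 011111
  pos 3: 111110 XOR 101001 = 010111
  pos 4: 101111 XOR 101001 = 000110
  pos 7: 110000 XOR 101001 = 011001
  pos 8: 110010 XOR 101001 = 011011
  pos 9: 110110 XOR 101001 = 011111
Remainder (last 5 bits) = 11111. This is the CRC / FCS.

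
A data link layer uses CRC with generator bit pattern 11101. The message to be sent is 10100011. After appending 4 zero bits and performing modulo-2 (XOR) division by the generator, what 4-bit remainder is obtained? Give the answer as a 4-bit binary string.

Append 4 zeros: 101000110000. Divide by 11101 (XOR where the leading bit is 1):
  pos 0: 10100 XOR 11101 = 01001
  pos 1: 10010 XOR 11101 = 01111
  pos 2: 11111 XOR 11101 = 00010
  pos 5: 10100 XOR 11101 = 01001
  pos 6: 10010 XOR 11101 = 01111
  pos 7: 11110 XOR 11101 = 00011
Remainder (last 4 bits) = 0011. This is the CRC / FCS.

0011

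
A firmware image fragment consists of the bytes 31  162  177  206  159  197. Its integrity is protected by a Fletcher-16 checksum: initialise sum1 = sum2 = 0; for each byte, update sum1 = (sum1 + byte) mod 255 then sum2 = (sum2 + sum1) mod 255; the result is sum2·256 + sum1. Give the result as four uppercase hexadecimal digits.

Running sums (mod 255):
  after byte 0 (31): sum1=31, sum2=31
  after byte 1 (162): sum1=193, sum2=224
  after byte 2 (177): sum1=115, sum2=84
  after byte 3 (206): sum1=66, sum2=150
  after byte 4 (159): sum1=225, sum2=120
  after byte 5 (197): sum1=167, sum2=32
Checksum = sum2·256 + sum1 = 32·256 + 167 = 8359 = 0x20A7.

20A7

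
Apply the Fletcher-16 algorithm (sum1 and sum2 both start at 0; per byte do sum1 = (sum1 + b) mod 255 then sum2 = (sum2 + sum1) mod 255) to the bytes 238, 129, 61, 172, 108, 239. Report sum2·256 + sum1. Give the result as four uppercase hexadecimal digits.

Running sums (mod 255):
  after byte 0 (238): sum1=238, sum2=238
  after byte 1 (129): sum1=112, sum2=95
  after byte 2 (61): sum1=173, sum2=13
  after byte 3 (172): sum1=90, sum2=103
  after byte 4 (108): sum1=198, sum2=46
  after byte 5 (239): sum1=182, sum2=228
Checksum = sum2·256 + sum1 = 228·256 + 182 = 58550 = 0xE4B6.

E4B6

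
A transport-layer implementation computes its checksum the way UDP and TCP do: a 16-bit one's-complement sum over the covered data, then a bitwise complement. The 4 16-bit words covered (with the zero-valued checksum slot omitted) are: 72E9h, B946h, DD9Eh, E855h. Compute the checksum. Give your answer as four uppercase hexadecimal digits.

0DDB

One's-complement addition (fold any carry out of bit 15 back into bit 0):
  0x72E9 + 0xB946 = 0x12C2F → wrap carry → 0x2C30
  0x2C30 + 0xDD9E = 0x109CE → wrap carry → 0x09CF
  0x09CF + 0xE855 = 0x0F224
One's-complement sum = 0xF224.
Checksum = ~0xF224 & 0xFFFF = 0x0DDB.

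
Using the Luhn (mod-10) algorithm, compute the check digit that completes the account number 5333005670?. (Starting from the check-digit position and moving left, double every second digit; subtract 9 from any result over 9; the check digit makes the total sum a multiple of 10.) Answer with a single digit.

Partial digits right→left: 0 7 6 5 0 0 3 3 3 5
Double every second digit counting from the check-digit position (so the 1st, 3rd, 5th, ... of the partial from the right).
  doubled (with −9 where >9): 0 3 0 6 6 → sum 15
  kept as-is: 7 5 0 3 5 → sum 20
Total = 15 + 20 = 35.
Check digit = (10 − (35 mod 10)) mod 10 = 5.

5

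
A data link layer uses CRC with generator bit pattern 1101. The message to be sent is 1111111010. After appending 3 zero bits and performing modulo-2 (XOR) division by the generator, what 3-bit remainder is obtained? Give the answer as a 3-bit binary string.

Append 3 zeros: 1111111010000. Divide by 1101 (XOR where the leading bit is 1):
  pos 0: 1111 XOR 1101 = 0010
  pos 2: 1011 XOR 1101 = 0110
  pos 3: 1101 XOR 1101 = 0000
  pos 8: 1000 XOR 1101 = 0101
  pos 9: 1010 XOR 1101 = 0111
Remainder (last 3 bits) = 111. This is the CRC / FCS.

111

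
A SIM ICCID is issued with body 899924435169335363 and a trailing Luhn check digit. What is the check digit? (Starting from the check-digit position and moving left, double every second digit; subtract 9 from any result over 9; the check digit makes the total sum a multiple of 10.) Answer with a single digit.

1

Partial digits right→left: 3 6 3 5 3 3 9 6 1 5 3 4 4 2 9 9 9 8
Double every second digit counting from the check-digit position (so the 1st, 3rd, 5th, ... of the partial from the right).
  doubled (with −9 where >9): 6 6 6 9 2 6 8 9 9 → sum 61
  kept as-is: 6 5 3 6 5 4 2 9 8 → sum 48
Total = 61 + 48 = 109.
Check digit = (10 − (109 mod 10)) mod 10 = 1.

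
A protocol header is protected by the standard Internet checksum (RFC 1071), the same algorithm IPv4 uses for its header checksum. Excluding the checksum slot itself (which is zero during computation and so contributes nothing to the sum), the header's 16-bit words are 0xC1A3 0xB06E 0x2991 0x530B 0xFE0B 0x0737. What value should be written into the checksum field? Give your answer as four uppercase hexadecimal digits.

0C0E

One's-complement addition (fold any carry out of bit 15 back into bit 0):
  0xC1A3 + 0xB06E = 0x17211 → wrap carry → 0x7212
  0x7212 + 0x2991 = 0x09BA3
  0x9BA3 + 0x530B = 0x0EEAE
  0xEEAE + 0xFE0B = 0x1ECB9 → wrap carry → 0xECBA
  0xECBA + 0x0737 = 0x0F3F1
One's-complement sum = 0xF3F1.
Checksum = ~0xF3F1 & 0xFFFF = 0x0C0E.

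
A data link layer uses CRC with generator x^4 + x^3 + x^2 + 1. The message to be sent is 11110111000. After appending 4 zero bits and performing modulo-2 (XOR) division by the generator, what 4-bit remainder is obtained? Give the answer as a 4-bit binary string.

Append 4 zeros: 111101110000000. Divide by 11101 (XOR where the leading bit is 1):
  pos 0: 11110 XOR 11101 = 00011
  pos 3: 11111 XOR 11101 = 00010
  pos 6: 10000 XOR 11101 = 01101
  pos 7: 11010 XOR 11101 = 00111
  pos 9: 11100 XOR 11101 = 00001
Remainder (last 4 bits) = 0010. This is the CRC / FCS.

0010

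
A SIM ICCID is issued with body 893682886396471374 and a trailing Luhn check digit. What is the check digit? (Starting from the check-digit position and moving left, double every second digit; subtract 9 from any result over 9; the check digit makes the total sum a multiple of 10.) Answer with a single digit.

5

Partial digits right→left: 4 7 3 1 7 4 6 9 3 6 8 8 2 8 6 3 9 8
Double every second digit counting from the check-digit position (so the 1st, 3rd, 5th, ... of the partial from the right).
  doubled (with −9 where >9): 8 6 5 3 6 7 4 3 9 → sum 51
  kept as-is: 7 1 4 9 6 8 8 3 8 → sum 54
Total = 51 + 54 = 105.
Check digit = (10 − (105 mod 10)) mod 10 = 5.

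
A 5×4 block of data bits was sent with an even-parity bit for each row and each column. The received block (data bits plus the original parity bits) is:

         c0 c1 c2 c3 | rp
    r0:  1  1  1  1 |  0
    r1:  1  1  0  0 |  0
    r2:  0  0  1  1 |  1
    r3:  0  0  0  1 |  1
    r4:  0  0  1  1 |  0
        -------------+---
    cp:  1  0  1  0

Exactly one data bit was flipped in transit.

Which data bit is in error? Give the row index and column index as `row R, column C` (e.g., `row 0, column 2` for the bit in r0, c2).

Recompute each row's even parity and compare to rp:
  r0: data parity 0, sent rp 0 → ok
  r1: data parity 0, sent rp 0 → ok
  r2: data parity 0, sent rp 1 → mismatch
  r3: data parity 1, sent rp 1 → ok
  r4: data parity 0, sent rp 0 → ok
Recompute each column's even parity and compare to cp:
  c0: data parity 0, sent cp 1 → mismatch
  c1: data parity 0, sent cp 0 → ok
  c2: data parity 1, sent cp 1 → ok
  c3: data parity 0, sent cp 0 → ok
Exactly one row (r2) and one column (c0) fail → the flipped bit is at their intersection.

row 2, column 0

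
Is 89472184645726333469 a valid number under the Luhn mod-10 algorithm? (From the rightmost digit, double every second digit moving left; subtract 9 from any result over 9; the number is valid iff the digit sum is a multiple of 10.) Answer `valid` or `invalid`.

invalid

From the right, keep odd positions and double even positions (subtract 9 from any doubled value over 9):
  doubled (positions 2,4,...): 3 6 6 4 1 3 7 4 8 7 → sum 49
  kept (positions 1,3,...): 9 4 3 6 7 4 4 1 7 9 → sum 54
Total = 103.
103 mod 10 = 3, so the number is invalid.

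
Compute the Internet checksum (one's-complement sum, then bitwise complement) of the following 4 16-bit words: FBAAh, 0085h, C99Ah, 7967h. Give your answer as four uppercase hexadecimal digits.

C0CD

One's-complement addition (fold any carry out of bit 15 back into bit 0):
  0xFBAA + 0x0085 = 0x0FC2F
  0xFC2F + 0xC99A = 0x1C5C9 → wrap carry → 0xC5CA
  0xC5CA + 0x7967 = 0x13F31 → wrap carry → 0x3F32
One's-complement sum = 0x3F32.
Checksum = ~0x3F32 & 0xFFFF = 0xC0CD.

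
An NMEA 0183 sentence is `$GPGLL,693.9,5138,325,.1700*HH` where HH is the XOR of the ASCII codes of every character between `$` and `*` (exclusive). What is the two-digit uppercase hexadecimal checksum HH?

68

XOR the ASCII codes of the payload characters:
  'G' = 0x47 → acc = 0x47
  'P' = 0x50 → acc = 0x17
  'G' = 0x47 → acc = 0x50
  'L' = 0x4C → acc = 0x1C
  'L' = 0x4C → acc = 0x50
  ',' = 0x2C → acc = 0x7C
  '6' = 0x36 → acc = 0x4A
  '9' = 0x39 → acc = 0x73
  '3' = 0x33 → acc = 0x40
  '.' = 0x2E → acc = 0x6E
  '9' = 0x39 → acc = 0x57
  ',' = 0x2C → acc = 0x7B
  '5' = 0x35 → acc = 0x4E
  '1' = 0x31 → acc = 0x7F
  '3' = 0x33 → acc = 0x4C
  '8' = 0x38 → acc = 0x74
  ',' = 0x2C → acc = 0x58
  '3' = 0x33 → acc = 0x6B
  '2' = 0x32 → acc = 0x59
  '5' = 0x35 → acc = 0x6C
  ',' = 0x2C → acc = 0x40
  '.' = 0x2E → acc = 0x6E
  '1' = 0x31 → acc = 0x5F
  '7' = 0x37 → acc = 0x68
  '0' = 0x30 → acc = 0x58
  '0' = 0x30 → acc = 0x68
Checksum = 0x68.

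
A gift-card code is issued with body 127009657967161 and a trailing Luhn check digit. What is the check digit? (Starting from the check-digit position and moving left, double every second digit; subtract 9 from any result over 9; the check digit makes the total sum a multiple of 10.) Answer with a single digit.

0

Partial digits right→left: 1 6 1 7 6 9 7 5 6 9 0 0 7 2 1
Double every second digit counting from the check-digit position (so the 1st, 3rd, 5th, ... of the partial from the right).
  doubled (with −9 where >9): 2 2 3 5 3 0 5 2 → sum 22
  kept as-is: 6 7 9 5 9 0 2 → sum 38
Total = 22 + 38 = 60.
Check digit = (10 − (60 mod 10)) mod 10 = 0.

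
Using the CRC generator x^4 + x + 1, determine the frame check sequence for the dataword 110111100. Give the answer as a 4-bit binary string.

1001

Append 4 zeros: 1101111000000. Divide by 10011 (XOR where the leading bit is 1):
  pos 0: 11011 XOR 10011 = 01000
  pos 1: 10001 XOR 10011 = 00010
  pos 4: 10100 XOR 10011 = 00111
  pos 6: 11100 XOR 10011 = 01111
  pos 7: 11110 XOR 10011 = 01101
  pos 8: 11010 XOR 10011 = 01001
Remainder (last 4 bits) = 1001. This is the CRC / FCS.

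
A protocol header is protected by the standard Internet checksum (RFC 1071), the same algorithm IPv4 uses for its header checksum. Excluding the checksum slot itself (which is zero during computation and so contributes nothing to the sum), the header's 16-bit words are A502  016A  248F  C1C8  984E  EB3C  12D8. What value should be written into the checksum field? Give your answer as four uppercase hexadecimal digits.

DCD7

One's-complement addition (fold any carry out of bit 15 back into bit 0):
  0xA502 + 0x016A = 0x0A66C
  0xA66C + 0x248F = 0x0CAFB
  0xCAFB + 0xC1C8 = 0x18CC3 → wrap carry → 0x8CC4
  0x8CC4 + 0x984E = 0x12512 → wrap carry → 0x2513
  0x2513 + 0xEB3C = 0x1104F → wrap carry → 0x1050
  0x1050 + 0x12D8 = 0x02328
One's-complement sum = 0x2328.
Checksum = ~0x2328 & 0xFFFF = 0xDCD7.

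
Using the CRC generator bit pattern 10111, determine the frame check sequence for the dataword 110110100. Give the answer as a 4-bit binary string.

0100

Append 4 zeros: 1101101000000. Divide by 10111 (XOR where the leading bit is 1):
  pos 0: 11011 XOR 10111 = 01100
  pos 1: 11000 XOR 10111 = 01111
  pos 2: 11111 XOR 10111 = 01000
  pos 3: 10000 XOR 10111 = 00111
  pos 5: 11100 XOR 10111 = 01011
  pos 6: 10110 XOR 10111 = 00001
Remainder (last 4 bits) = 0100. This is the CRC / FCS.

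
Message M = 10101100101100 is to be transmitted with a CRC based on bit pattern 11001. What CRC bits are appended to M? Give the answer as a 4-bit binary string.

1101

Append 4 zeros: 101011001011000000. Divide by 11001 (XOR where the leading bit is 1):
  pos 0: 10101 XOR 11001 = 01100
  pos 1: 11001 XOR 11001 = 00000
  pos 8: 10110 XOR 11001 = 01111
  pos 9: 11110 XOR 11001 = 00111
  pos 11: 11100 XOR 11001 = 00101
  pos 13: 10100 XOR 11001 = 01101
Remainder (last 4 bits) = 1101. This is the CRC / FCS.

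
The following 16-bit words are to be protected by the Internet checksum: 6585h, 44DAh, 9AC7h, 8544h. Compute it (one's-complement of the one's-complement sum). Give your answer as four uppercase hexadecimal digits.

3594

One's-complement addition (fold any carry out of bit 15 back into bit 0):
  0x6585 + 0x44DA = 0x0AA5F
  0xAA5F + 0x9AC7 = 0x14526 → wrap carry → 0x4527
  0x4527 + 0x8544 = 0x0CA6B
One's-complement sum = 0xCA6B.
Checksum = ~0xCA6B & 0xFFFF = 0x3594.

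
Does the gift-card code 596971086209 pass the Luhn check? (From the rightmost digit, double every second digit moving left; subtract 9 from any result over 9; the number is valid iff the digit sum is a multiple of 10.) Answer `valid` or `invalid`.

valid

From the right, keep odd positions and double even positions (subtract 9 from any doubled value over 9):
  doubled (positions 2,4,...): 0 3 0 5 3 1 → sum 12
  kept (positions 1,3,...): 9 2 8 1 9 9 → sum 38
Total = 50.
50 mod 10 = 0, so the number is valid.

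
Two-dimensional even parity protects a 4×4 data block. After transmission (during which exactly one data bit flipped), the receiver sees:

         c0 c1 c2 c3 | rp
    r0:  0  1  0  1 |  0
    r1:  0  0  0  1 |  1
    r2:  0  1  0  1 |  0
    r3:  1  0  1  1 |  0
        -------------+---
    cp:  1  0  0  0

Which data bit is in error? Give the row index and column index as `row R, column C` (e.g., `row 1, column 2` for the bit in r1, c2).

Recompute each row's even parity and compare to rp:
  r0: data parity 0, sent rp 0 → ok
  r1: data parity 1, sent rp 1 → ok
  r2: data parity 0, sent rp 0 → ok
  r3: data parity 1, sent rp 0 → mismatch
Recompute each column's even parity and compare to cp:
  c0: data parity 1, sent cp 1 → ok
  c1: data parity 0, sent cp 0 → ok
  c2: data parity 1, sent cp 0 → mismatch
  c3: data parity 0, sent cp 0 → ok
Exactly one row (r3) and one column (c2) fail → the flipped bit is at their intersection.

row 3, column 2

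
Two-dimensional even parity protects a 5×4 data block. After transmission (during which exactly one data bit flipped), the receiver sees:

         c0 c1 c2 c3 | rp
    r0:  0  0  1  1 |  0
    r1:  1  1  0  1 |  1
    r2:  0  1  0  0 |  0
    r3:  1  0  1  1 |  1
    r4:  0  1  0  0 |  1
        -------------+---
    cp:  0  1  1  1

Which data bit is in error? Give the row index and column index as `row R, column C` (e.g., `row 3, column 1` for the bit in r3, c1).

Recompute each row's even parity and compare to rp:
  r0: data parity 0, sent rp 0 → ok
  r1: data parity 1, sent rp 1 → ok
  r2: data parity 1, sent rp 0 → mismatch
  r3: data parity 1, sent rp 1 → ok
  r4: data parity 1, sent rp 1 → ok
Recompute each column's even parity and compare to cp:
  c0: data parity 0, sent cp 0 → ok
  c1: data parity 1, sent cp 1 → ok
  c2: data parity 0, sent cp 1 → mismatch
  c3: data parity 1, sent cp 1 → ok
Exactly one row (r2) and one column (c2) fail → the flipped bit is at their intersection.

row 2, column 2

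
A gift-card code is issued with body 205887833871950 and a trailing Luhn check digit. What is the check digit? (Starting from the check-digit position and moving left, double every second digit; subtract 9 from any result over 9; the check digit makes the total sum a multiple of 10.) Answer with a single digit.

9

Partial digits right→left: 0 5 9 1 7 8 3 3 8 7 8 8 5 0 2
Double every second digit counting from the check-digit position (so the 1st, 3rd, 5th, ... of the partial from the right).
  doubled (with −9 where >9): 0 9 5 6 7 7 1 4 → sum 39
  kept as-is: 5 1 8 3 7 8 0 → sum 32
Total = 39 + 32 = 71.
Check digit = (10 − (71 mod 10)) mod 10 = 9.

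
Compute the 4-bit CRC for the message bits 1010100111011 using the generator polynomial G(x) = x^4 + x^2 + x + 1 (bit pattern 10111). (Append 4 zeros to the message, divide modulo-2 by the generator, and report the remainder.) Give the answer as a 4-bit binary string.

0101

Append 4 zeros: 10101001110110000. Divide by 10111 (XOR where the leading bit is 1):
  pos 0: 10101 XOR 10111 = 00010
  pos 3: 10001 XOR 10111 = 00110
  pos 5: 11011 XOR 10111 = 01100
  pos 6: 11000 XOR 10111 = 01111
  pos 7: 11111 XOR 10111 = 01000
  pos 8: 10001 XOR 10111 = 00110
  pos 10: 11000 XOR 10111 = 01111
  pos 11: 11110 XOR 10111 = 01001
  pos 12: 10010 XOR 10111 = 00101
Remainder (last 4 bits) = 0101. This is the CRC / FCS.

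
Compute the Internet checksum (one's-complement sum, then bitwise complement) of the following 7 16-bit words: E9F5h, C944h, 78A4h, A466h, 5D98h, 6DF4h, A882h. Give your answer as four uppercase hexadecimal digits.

One's-complement addition (fold any carry out of bit 15 back into bit 0):
  0xE9F5 + 0xC944 = 0x1B339 → wrap carry → 0xB33A
  0xB33A + 0x78A4 = 0x12BDE → wrap carry → 0x2BDF
  0x2BDF + 0xA466 = 0x0D045
  0xD045 + 0x5D98 = 0x12DDD → wrap carry → 0x2DDE
  0x2DDE + 0x6DF4 = 0x09BD2
  0x9BD2 + 0xA882 = 0x14454 → wrap carry → 0x4455
One's-complement sum = 0x4455.
Checksum = ~0x4455 & 0xFFFF = 0xBBAA.

BBAA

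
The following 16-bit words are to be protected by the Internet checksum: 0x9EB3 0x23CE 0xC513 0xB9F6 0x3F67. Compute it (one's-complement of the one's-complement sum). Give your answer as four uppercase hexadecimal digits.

7F0C

One's-complement addition (fold any carry out of bit 15 back into bit 0):
  0x9EB3 + 0x23CE = 0x0C281
  0xC281 + 0xC513 = 0x18794 → wrap carry → 0x8795
  0x8795 + 0xB9F6 = 0x1418B → wrap carry → 0x418C
  0x418C + 0x3F67 = 0x080F3
One's-complement sum = 0x80F3.
Checksum = ~0x80F3 & 0xFFFF = 0x7F0C.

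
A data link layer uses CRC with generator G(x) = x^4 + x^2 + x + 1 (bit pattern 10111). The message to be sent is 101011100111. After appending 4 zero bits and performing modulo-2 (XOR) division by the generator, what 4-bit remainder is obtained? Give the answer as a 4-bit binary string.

0000

Append 4 zeros: 1010111001110000. Divide by 10111 (XOR where the leading bit is 1):
  pos 0: 10101 XOR 10111 = 00010
  pos 3: 10110 XOR 10111 = 00001
  pos 7: 10111 XOR 10111 = 00000
Remainder (last 4 bits) = 0000. This is the CRC / FCS.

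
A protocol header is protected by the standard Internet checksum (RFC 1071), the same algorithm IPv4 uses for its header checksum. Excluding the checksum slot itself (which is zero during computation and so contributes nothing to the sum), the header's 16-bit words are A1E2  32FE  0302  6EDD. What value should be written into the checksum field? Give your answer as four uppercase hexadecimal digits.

One's-complement addition (fold any carry out of bit 15 back into bit 0):
  0xA1E2 + 0x32FE = 0x0D4E0
  0xD4E0 + 0x0302 = 0x0D7E2
  0xD7E2 + 0x6EDD = 0x146BF → wrap carry → 0x46C0
One's-complement sum = 0x46C0.
Checksum = ~0x46C0 & 0xFFFF = 0xB93F.

B93F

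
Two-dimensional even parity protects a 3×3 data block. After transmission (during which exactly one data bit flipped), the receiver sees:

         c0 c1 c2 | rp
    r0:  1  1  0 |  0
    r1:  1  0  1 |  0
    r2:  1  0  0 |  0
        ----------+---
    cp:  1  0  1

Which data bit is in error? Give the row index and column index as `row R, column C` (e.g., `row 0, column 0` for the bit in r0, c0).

Recompute each row's even parity and compare to rp:
  r0: data parity 0, sent rp 0 → ok
  r1: data parity 0, sent rp 0 → ok
  r2: data parity 1, sent rp 0 → mismatch
Recompute each column's even parity and compare to cp:
  c0: data parity 1, sent cp 1 → ok
  c1: data parity 1, sent cp 0 → mismatch
  c2: data parity 1, sent cp 1 → ok
Exactly one row (r2) and one column (c1) fail → the flipped bit is at their intersection.

row 2, column 1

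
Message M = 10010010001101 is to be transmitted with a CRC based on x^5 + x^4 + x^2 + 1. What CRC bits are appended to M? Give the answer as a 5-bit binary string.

11101

Append 5 zeros: 1001001000110100000. Divide by 110101 (XOR where the leading bit is 1):
  pos 0: 100100 XOR 110101 = 010001
  pos 1: 100011 XOR 110101 = 010110
  pos 2: 101100 XOR 110101 = 011001
  pos 3: 110010 XOR 110101 = 000111
  pos 6: 111011 XOR 110101 = 001110
  pos 8: 111001 XOR 110101 = 001100
  pos 10: 110000 XOR 110101 = 000101
  pos 13: 101000 XOR 110101 = 011101
Remainder (last 5 bits) = 11101. This is the CRC / FCS.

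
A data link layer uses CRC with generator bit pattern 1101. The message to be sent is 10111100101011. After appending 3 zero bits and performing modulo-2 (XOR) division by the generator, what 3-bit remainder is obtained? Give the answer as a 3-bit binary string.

Append 3 zeros: 10111100101011000. Divide by 1101 (XOR where the leading bit is 1):
  pos 0: 1011 XOR 1101 = 0110
  pos 1: 1101 XOR 1101 = 0000
  pos 5: 1001 XOR 1101 = 0100
  pos 6: 1000 XOR 1101 = 0101
  pos 7: 1011 XOR 1101 = 0110
  pos 8: 1100 XOR 1101 = 0001
  pos 11: 1110 XOR 1101 = 0011
  pos 13: 1100 XOR 1101 = 0001
Remainder (last 3 bits) = 001. This is the CRC / FCS.

001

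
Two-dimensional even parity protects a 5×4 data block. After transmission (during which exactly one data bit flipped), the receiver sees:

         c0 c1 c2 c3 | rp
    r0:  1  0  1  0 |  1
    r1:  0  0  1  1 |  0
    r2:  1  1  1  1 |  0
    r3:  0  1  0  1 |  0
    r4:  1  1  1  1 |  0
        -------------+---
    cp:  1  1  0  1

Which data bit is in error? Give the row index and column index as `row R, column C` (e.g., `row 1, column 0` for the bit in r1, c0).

row 0, column 3

Recompute each row's even parity and compare to rp:
  r0: data parity 0, sent rp 1 → mismatch
  r1: data parity 0, sent rp 0 → ok
  r2: data parity 0, sent rp 0 → ok
  r3: data parity 0, sent rp 0 → ok
  r4: data parity 0, sent rp 0 → ok
Recompute each column's even parity and compare to cp:
  c0: data parity 1, sent cp 1 → ok
  c1: data parity 1, sent cp 1 → ok
  c2: data parity 0, sent cp 0 → ok
  c3: data parity 0, sent cp 1 → mismatch
Exactly one row (r0) and one column (c3) fail → the flipped bit is at their intersection.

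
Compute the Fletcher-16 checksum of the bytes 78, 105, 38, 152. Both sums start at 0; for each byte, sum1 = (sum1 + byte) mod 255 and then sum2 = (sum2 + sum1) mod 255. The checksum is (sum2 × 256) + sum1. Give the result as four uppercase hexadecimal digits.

Running sums (mod 255):
  after byte 0 (78): sum1=78, sum2=78
  after byte 1 (105): sum1=183, sum2=6
  after byte 2 (38): sum1=221, sum2=227
  after byte 3 (152): sum1=118, sum2=90
Checksum = sum2·256 + sum1 = 90·256 + 118 = 23158 = 0x5A76.

5A76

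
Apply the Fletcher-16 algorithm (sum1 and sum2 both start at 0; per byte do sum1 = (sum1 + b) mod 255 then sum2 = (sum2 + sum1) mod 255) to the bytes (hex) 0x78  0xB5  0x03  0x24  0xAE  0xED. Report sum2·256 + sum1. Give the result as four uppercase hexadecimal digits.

Running sums (mod 255):
  after byte 0 (0x78): sum1=120, sum2=120
  after byte 1 (0xB5): sum1=46, sum2=166
  after byte 2 (0x03): sum1=49, sum2=215
  after byte 3 (0x24): sum1=85, sum2=45
  after byte 4 (0xAE): sum1=4, sum2=49
  after byte 5 (0xED): sum1=241, sum2=35
Checksum = sum2·256 + sum1 = 35·256 + 241 = 9201 = 0x23F1.

23F1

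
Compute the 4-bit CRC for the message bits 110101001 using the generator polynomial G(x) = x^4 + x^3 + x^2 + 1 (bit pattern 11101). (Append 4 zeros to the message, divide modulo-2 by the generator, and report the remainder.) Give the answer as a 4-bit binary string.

0010

Append 4 zeros: 1101010010000. Divide by 11101 (XOR where the leading bit is 1):
  pos 0: 11010 XOR 11101 = 00111
  pos 2: 11110 XOR 11101 = 00011
  pos 5: 11010 XOR 11101 = 00111
  pos 7: 11100 XOR 11101 = 00001
Remainder (last 4 bits) = 0010. This is the CRC / FCS.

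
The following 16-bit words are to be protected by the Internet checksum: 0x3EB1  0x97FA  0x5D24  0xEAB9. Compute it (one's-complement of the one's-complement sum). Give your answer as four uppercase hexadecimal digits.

E175

One's-complement addition (fold any carry out of bit 15 back into bit 0):
  0x3EB1 + 0x97FA = 0x0D6AB
  0xD6AB + 0x5D24 = 0x133CF → wrap carry → 0x33D0
  0x33D0 + 0xEAB9 = 0x11E89 → wrap carry → 0x1E8A
One's-complement sum = 0x1E8A.
Checksum = ~0x1E8A & 0xFFFF = 0xE175.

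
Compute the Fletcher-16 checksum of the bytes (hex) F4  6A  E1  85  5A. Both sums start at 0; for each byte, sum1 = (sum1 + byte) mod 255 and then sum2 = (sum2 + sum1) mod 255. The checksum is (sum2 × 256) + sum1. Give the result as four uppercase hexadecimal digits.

Running sums (mod 255):
  after byte 0 (F4): sum1=244, sum2=244
  after byte 1 (6A): sum1=95, sum2=84
  after byte 2 (E1): sum1=65, sum2=149
  after byte 3 (85): sum1=198, sum2=92
  after byte 4 (5A): sum1=33, sum2=125
Checksum = sum2·256 + sum1 = 125·256 + 33 = 32033 = 0x7D21.

7D21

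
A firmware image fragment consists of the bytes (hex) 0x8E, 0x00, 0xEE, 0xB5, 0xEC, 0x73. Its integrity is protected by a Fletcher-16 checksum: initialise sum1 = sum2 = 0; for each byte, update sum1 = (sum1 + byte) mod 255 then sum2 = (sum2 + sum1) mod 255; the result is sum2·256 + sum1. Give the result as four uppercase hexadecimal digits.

8193

Running sums (mod 255):
  after byte 0 (0x8E): sum1=142, sum2=142
  after byte 1 (0x00): sum1=142, sum2=29
  after byte 2 (0xEE): sum1=125, sum2=154
  after byte 3 (0xB5): sum1=51, sum2=205
  after byte 4 (0xEC): sum1=32, sum2=237
  after byte 5 (0x73): sum1=147, sum2=129
Checksum = sum2·256 + sum1 = 129·256 + 147 = 33171 = 0x8193.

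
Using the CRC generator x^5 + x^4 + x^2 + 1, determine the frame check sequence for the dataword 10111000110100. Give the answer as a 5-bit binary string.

00100

Append 5 zeros: 1011100011010000000. Divide by 110101 (XOR where the leading bit is 1):
  pos 0: 101110 XOR 110101 = 011011
  pos 1: 110110 XOR 110101 = 000011
  pos 5: 110110 XOR 110101 = 000011
  pos 9: 111000 XOR 110101 = 001101
  pos 11: 110100 XOR 110101 = 000001
Remainder (last 5 bits) = 00100. This is the CRC / FCS.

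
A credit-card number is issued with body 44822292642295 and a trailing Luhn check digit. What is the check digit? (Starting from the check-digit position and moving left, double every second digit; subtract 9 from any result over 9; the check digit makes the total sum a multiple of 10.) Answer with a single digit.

Partial digits right→left: 5 9 2 2 4 6 2 9 2 2 2 8 4 4
Double every second digit counting from the check-digit position (so the 1st, 3rd, 5th, ... of the partial from the right).
  doubled (with −9 where >9): 1 4 8 4 4 4 8 → sum 33
  kept as-is: 9 2 6 9 2 8 4 → sum 40
Total = 33 + 40 = 73.
Check digit = (10 − (73 mod 10)) mod 10 = 7.

7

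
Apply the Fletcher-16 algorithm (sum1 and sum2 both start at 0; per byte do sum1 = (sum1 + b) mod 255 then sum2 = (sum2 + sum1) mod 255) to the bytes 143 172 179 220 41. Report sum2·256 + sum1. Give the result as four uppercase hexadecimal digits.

7EF5

Running sums (mod 255):
  after byte 0 (143): sum1=143, sum2=143
  after byte 1 (172): sum1=60, sum2=203
  after byte 2 (179): sum1=239, sum2=187
  after byte 3 (220): sum1=204, sum2=136
  after byte 4 (41): sum1=245, sum2=126
Checksum = sum2·256 + sum1 = 126·256 + 245 = 32501 = 0x7EF5.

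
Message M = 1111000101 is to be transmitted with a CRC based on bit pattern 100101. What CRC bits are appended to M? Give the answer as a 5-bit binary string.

11001

Append 5 zeros: 111100010100000. Divide by 100101 (XOR where the leading bit is 1):
  pos 0: 111100 XOR 100101 = 011001
  pos 1: 110010 XOR 100101 = 010111
  pos 2: 101111 XOR 100101 = 001010
  pos 4: 101001 XOR 100101 = 001100
  pos 6: 110000 XOR 100101 = 010101
  pos 7: 101010 XOR 100101 = 001111
  pos 9: 111100 XOR 100101 = 011001
Remainder (last 5 bits) = 11001. This is the CRC / FCS.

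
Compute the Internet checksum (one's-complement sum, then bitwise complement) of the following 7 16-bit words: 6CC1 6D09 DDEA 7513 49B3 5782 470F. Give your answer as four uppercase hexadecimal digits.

EAF1

One's-complement addition (fold any carry out of bit 15 back into bit 0):
  0x6CC1 + 0x6D09 = 0x0D9CA
  0xD9CA + 0xDDEA = 0x1B7B4 → wrap carry → 0xB7B5
  0xB7B5 + 0x7513 = 0x12CC8 → wrap carry → 0x2CC9
  0x2CC9 + 0x49B3 = 0x0767C
  0x767C + 0x5782 = 0x0CDFE
  0xCDFE + 0x470F = 0x1150D → wrap carry → 0x150E
One's-complement sum = 0x150E.
Checksum = ~0x150E & 0xFFFF = 0xEAF1.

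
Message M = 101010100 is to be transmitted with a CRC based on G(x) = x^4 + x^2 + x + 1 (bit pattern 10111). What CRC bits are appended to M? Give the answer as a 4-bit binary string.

Append 4 zeros: 1010101000000. Divide by 10111 (XOR where the leading bit is 1):
  pos 0: 10101 XOR 10111 = 00010
  pos 3: 10010 XOR 10111 = 00101
  pos 5: 10100 XOR 10111 = 00011
  pos 8: 11000 XOR 10111 = 01111
Remainder (last 4 bits) = 1111. This is the CRC / FCS.

1111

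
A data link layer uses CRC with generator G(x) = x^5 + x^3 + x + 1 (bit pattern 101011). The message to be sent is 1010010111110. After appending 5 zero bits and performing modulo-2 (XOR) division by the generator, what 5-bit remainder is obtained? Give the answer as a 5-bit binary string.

Append 5 zeros: 101001011111000000. Divide by 101011 (XOR where the leading bit is 1):
  pos 0: 101001 XOR 101011 = 000010
  pos 4: 100111 XOR 101011 = 001100
  pos 6: 110011 XOR 101011 = 011000
  pos 7: 110000 XOR 101011 = 011011
  pos 8: 110110 XOR 101011 = 011101
  pos 9: 111010 XOR 101011 = 010001
  pos 10: 100010 XOR 101011 = 001001
  pos 12: 100100 XOR 101011 = 001111
Remainder (last 5 bits) = 01111. This is the CRC / FCS.

01111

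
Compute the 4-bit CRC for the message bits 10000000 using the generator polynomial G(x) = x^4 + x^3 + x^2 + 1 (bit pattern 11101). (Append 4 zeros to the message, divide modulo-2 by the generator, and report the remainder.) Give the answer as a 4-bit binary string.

1101

Append 4 zeros: 100000000000. Divide by 11101 (XOR where the leading bit is 1):
  pos 0: 10000 XOR 11101 = 01101
  pos 1: 11010 XOR 11101 = 00111
  pos 3: 11100 XOR 11101 = 00001
  pos 7: 10000 XOR 11101 = 01101
Remainder (last 4 bits) = 1101. This is the CRC / FCS.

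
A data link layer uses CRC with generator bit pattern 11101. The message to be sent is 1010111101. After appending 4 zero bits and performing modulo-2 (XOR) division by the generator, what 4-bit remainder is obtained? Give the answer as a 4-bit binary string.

0111

Append 4 zeros: 10101111010000. Divide by 11101 (XOR where the leading bit is 1):
  pos 0: 10101 XOR 11101 = 01000
  pos 1: 10001 XOR 11101 = 01100
  pos 2: 11001 XOR 11101 = 00100
  pos 4: 10010 XOR 11101 = 01111
  pos 5: 11111 XOR 11101 = 00010
  pos 8: 10000 XOR 11101 = 01101
  pos 9: 11010 XOR 11101 = 00111
Remainder (last 4 bits) = 0111. This is the CRC / FCS.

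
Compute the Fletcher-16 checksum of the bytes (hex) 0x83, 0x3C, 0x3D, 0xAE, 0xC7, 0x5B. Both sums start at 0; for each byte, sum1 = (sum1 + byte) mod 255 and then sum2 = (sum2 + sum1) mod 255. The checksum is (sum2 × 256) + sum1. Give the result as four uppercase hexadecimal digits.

Running sums (mod 255):
  after byte 0 (0x83): sum1=131, sum2=131
  after byte 1 (0x3C): sum1=191, sum2=67
  after byte 2 (0x3D): sum1=252, sum2=64
  after byte 3 (0xAE): sum1=171, sum2=235
  after byte 4 (0xC7): sum1=115, sum2=95
  after byte 5 (0x5B): sum1=206, sum2=46
Checksum = sum2·256 + sum1 = 46·256 + 206 = 11982 = 0x2ECE.

2ECE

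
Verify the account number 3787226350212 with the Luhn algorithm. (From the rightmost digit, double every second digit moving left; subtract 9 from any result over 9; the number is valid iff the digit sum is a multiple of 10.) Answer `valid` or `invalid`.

valid

From the right, keep odd positions and double even positions (subtract 9 from any doubled value over 9):
  doubled (positions 2,4,...): 2 0 6 4 5 5 → sum 22
  kept (positions 1,3,...): 2 2 5 6 2 8 3 → sum 28
Total = 50.
50 mod 10 = 0, so the number is valid.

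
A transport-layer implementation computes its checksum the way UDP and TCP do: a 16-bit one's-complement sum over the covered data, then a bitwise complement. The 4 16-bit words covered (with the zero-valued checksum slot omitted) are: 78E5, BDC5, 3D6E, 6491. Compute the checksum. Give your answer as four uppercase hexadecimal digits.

2755

One's-complement addition (fold any carry out of bit 15 back into bit 0):
  0x78E5 + 0xBDC5 = 0x136AA → wrap carry → 0x36AB
  0x36AB + 0x3D6E = 0x07419
  0x7419 + 0x6491 = 0x0D8AA
One's-complement sum = 0xD8AA.
Checksum = ~0xD8AA & 0xFFFF = 0x2755.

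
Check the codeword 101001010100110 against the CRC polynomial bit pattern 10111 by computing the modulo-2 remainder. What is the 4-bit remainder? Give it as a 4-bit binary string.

Modulo-2 division of 101001010100110 by 10111:
  pos 0: 10100 XOR 10111 = 00011
  pos 3: 11101 XOR 10111 = 01010
  pos 4: 10100 XOR 10111 = 00011
  pos 7: 11100 XOR 10111 = 01011
  pos 8: 10111 XOR 10111 = 00000
Remainder = 0010 (nonzero — an error is detected).

0010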